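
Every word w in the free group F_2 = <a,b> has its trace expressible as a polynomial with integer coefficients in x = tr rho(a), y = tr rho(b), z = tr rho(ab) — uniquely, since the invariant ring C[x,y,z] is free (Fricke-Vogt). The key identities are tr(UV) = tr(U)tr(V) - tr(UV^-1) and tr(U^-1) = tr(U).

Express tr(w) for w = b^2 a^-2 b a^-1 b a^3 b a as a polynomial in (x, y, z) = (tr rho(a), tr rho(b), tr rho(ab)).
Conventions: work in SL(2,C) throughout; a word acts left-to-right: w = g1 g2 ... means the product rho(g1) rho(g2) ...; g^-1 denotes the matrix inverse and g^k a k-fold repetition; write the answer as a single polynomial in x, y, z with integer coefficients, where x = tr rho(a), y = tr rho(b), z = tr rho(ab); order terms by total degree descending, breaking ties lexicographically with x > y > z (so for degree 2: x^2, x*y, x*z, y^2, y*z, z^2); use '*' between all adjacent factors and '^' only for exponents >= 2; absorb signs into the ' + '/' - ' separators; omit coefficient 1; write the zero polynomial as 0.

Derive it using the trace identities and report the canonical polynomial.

so tr(a b a b) = tr(b a) * tr(b a) - tr(1)   [split at a repeated b] = z^2 - 2
so tr(a b a) = tr(a) * tr(b a) - tr(b)   [square of a] = x*z - y
reduce: tr(b a b a b) = tr(b) * tr(a b a b) - tr(a b a)   [square of b] = y*z^2 - x*z - y
tr(b a b a b^2) = tr(b) * tr(b a b a b) - tr(b a b a)   [square of b] = y^2*z^2 - x*y*z - y^2 - z^2 + 2
so tr(b a b^4 a) = tr(b) * tr(b a b a b^2) - tr(b a b a b)   [square of b] = y^3*z^2 - x*y^2*z - y^3 - 2*y*z^2 + x*z + 3*y
tr(b a b) = tr(b) * tr(a b) - tr(a)   [square of b] = y*z - x
tr(b a b^2) = tr(b) * tr(b a b) - tr(b a)   [square of b] = y^2*z - x*y - z
reduce: tr(a b^4) = tr(b) * tr(b a b^2) - tr(b a b)   [square of b] = y^3*z - x*y^2 - 2*y*z + x
so tr(b a b^4) = tr(b) * tr(a b^4) - tr(a b^3)   [square of b] = y^4*z - x*y^3 - 3*y^2*z + 2*x*y + z
tr(b a b^4 a^2) = tr(a) * tr(b a b^4 a) - tr(b a b^4)   [square of a] = x*y^3*z^2 - x^2*y^2*z - y^4*z - 2*x*y*z^2 + x^2*z + 3*y^2*z + x*y - z
so tr(b a^3 b a b^3) = tr(a) * tr(b a b^4 a^2) - tr(b a b^4 a)   [square of a] = x^2*y^3*z^2 - x^3*y^2*z - x*y^4*z - 2*x^2*y*z^2 - y^3*z^2 + x^3*z + 4*x*y^2*z + x^2*y + y^3 + 2*y*z^2 - 2*x*z - 3*y
reduce: tr(b a b a b a) = tr(b a) * tr(b a b a) - tr(b^-1 a^-1)   [split at a repeated b] = z^3 - 3*z
so tr(a b a b a b a) = tr(a) * tr(b a b a b a) - tr(b a b a b)   [square of a] = x*z^3 - y*z^2 - 2*x*z + y
reduce: tr(a b a^3 b a b) = tr(a) * tr(a b a b a b a) - tr(a b a b a b)   [square of a] = x^2*z^3 - x*y*z^2 - 2*x^2*z - z^3 + x*y + 3*z
tr(b a^2 b a) = tr(a) * tr(b a b a) - tr(b a b)   [square of a] = x*z^2 - y*z - x
tr(b^2) = tr(b) * tr(b) - tr(1)   [square of b] = y^2 - 2
reduce: tr(b a^2 b) = tr(a) * tr(b^2 a) - tr(b^2)   [square of a] = x*y*z - x^2 - y^2 + 2
so tr(b a^2 b a^2) = tr(a) * tr(b a^2 b a) - tr(b a^2 b)   [square of a] = x^2*z^2 - 2*x*y*z + y^2 - 2
tr(a b a^3 b a) = tr(a) * tr(b a^2 b a^2) - tr(b a^2 b a)   [square of a] = x^3*z^2 - 2*x^2*y*z + x*y^2 - x*z^2 + y*z - x
tr(b a b a^3 b a b) = tr(b) * tr(a b a^3 b a b) - tr(a b a^3 b a)   [square of b] = x^2*y*z^3 - x^3*z^2 - x*y^2*z^2 - y*z^3 + x*z^2 + 2*y*z + x
tr(b a^3 b a b^3 a) = tr(b) * tr(b a b a^3 b a b) - tr(b a b a^3 b a)   [square of b] = x^2*y^2*z^3 - x^3*y*z^2 - x*y^3*z^2 - x^2*z^3 - y^2*z^3 + 2*x*y*z^2 + 2*x^2*z + 2*y^2*z + z^3 - 3*z
tr(b a^-1 b a^3 b a b^2) = tr(b a^3 b a b^3) * tr(a) - tr(b a^3 b a b^3 a)   [inverse elimination on a] = x^3*y^3*z^2 - x^4*y^2*z - x^2*y^4*z - x^2*y^2*z^3 - x^3*y*z^2 + x^4*z + 4*x^2*y^2*z + x^2*z^3 + y^2*z^3 + x^3*y + x*y^3 - 4*x^2*z - 2*y^2*z - z^3 - 3*x*y + 3*z
reduce: tr(a^2 b a) = tr(a) * tr(b a^2) - tr(b a)   [square of a] = x^2*z - x*y - z
tr(b a b^2 a^2) = tr(b) * tr(a^2 b a b) - tr(a^2 b a)   [square of b] = x*y*z^2 - x^2*z - y^2*z + z
so tr(a^2 b a b^2 a) = tr(a) * tr(b a b^2 a^2) - tr(b a b^2 a)   [square of a] = x^2*y*z^2 - x^3*z - x*y^2*z - y*z^2 + 2*x*z + y
so tr(a^3 b a b^2 a) = tr(a) * tr(a^2 b a b^2 a) - tr(a^2 b a b^2)   [square of a] = x^3*y*z^2 - x^4*z - x^2*y^2*z - 2*x*y*z^2 + 3*x^2*z + y^2*z + x*y - z
reduce: tr(b a^3 b a b^2 a b) = tr(b) * tr(a^3 b a b^2 a b) - tr(a^3 b a b^2 a)   [square of b] = x^2*y^2*z^3 - 2*x^3*y*z^2 - x*y^3*z^2 + x^4*z + x^2*y^2*z - y^2*z^3 + 3*x*y*z^2 - 3*x^2*z + y^2*z + z
tr(b a b a b a b a) = tr(b a) * tr(b a b a b a) - tr(b^-1 a^-1 b^-1 a^-1)   [split at a repeated b] = z^4 - 4*z^2 + 2
tr(b a b a b a b) = tr(b) * tr(a b a b a b) - tr(a b a b a)   [square of b] = y*z^3 - x*z^2 - 2*y*z + x
tr(b a b a b a b a^2) = tr(a) * tr(b a b a b a b a) - tr(b a b a b a b)   [square of a] = x*z^4 - y*z^3 - 3*x*z^2 + 2*y*z + x
tr(a b a b a^3 b a b) = tr(a) * tr(b a b a b a b a^2) - tr(b a b a b a b a)   [square of a] = x^2*z^4 - x*y*z^3 - 3*x^2*z^2 - z^4 + 2*x*y*z + x^2 + 4*z^2 - 2
tr(a b^2 a b a) = tr(a) * tr(b^2 a b a) - tr(b^2 a b)   [square of a] = x*y*z^2 - x^2*z - y^2*z + z
tr(b a b a^3 b) = tr(a) * tr(a b^2 a b a) - tr(a b^2 a b)   [square of a] = x^2*y*z^2 - x^3*z - x*y^2*z - y*z^2 + 2*x*z + y
so tr(a b a b a^3 b a) = tr(a) * tr(b a b a^3 b a) - tr(b a b a^3 b)   [square of a] = x^3*z^3 - 2*x^2*y*z^2 - x^3*z + x*y^2*z - x*z^3 + x^2*y + y*z^2 + x*z - y
tr(b a^3 b a b^2 a b a) = tr(b) * tr(a b a b a^3 b a b) - tr(a b a b a^3 b a)   [square of b] = x^2*y*z^4 - x^3*z^3 - x*y^2*z^3 - x^2*y*z^2 - y*z^4 + x^3*z + x*y^2*z + x*z^3 + 3*y*z^2 - x*z - y
tr(b a^-1 b a^3 b a b^2 a) = tr(b a^3 b a b^2 a b) * tr(a) - tr(b a^3 b a b^2 a b a)   [inverse elimination on a] = x^3*y^2*z^3 - 2*x^4*y*z^2 - x^2*y^3*z^2 - x^2*y*z^4 + x^5*z + x^3*y^2*z + x^3*z^3 + 4*x^2*y*z^2 + y*z^4 - 4*x^3*z - x*z^3 - 3*y*z^2 + 2*x*z + y
tr(a^-1 b a^-1 b a^3 b a b^2) = tr(b a^-1 b a^3 b a b^2) * tr(a) - tr(b a^-1 b a^3 b a b^2 a)   [inverse elimination on a] = x^4*y^3*z^2 - x^5*y^2*z - x^3*y^4*z - 2*x^3*y^2*z^3 + x^4*y*z^2 + x^2*y^3*z^2 + x^2*y*z^4 + 3*x^3*y^2*z + x*y^2*z^3 + x^4*y + x^2*y^3 - 4*x^2*y*z^2 - y*z^4 - 2*x*y^2*z - 3*x^2*y + 3*y*z^2 + x*z - y
so tr(b^2 a^-2 b a^-1 b a^3 b a) = tr(a^-1 b a^-1 b a^3 b a b^2) * tr(a) - tr(a^-1 b a^-1 b a^3 b a b^2 a)   [inverse elimination on a] = x^5*y^3*z^2 - x^6*y^2*z - x^4*y^4*z - 2*x^4*y^2*z^3 + x^5*y*z^2 + x^3*y*z^4 + 4*x^4*y^2*z + x^2*y^4*z + 2*x^2*y^2*z^3 + x^5*y + x^3*y^3 - 3*x^3*y*z^2 - x*y*z^4 - x^4*z - 6*x^2*y^2*z - x^2*z^3 - y^2*z^3 - 4*x^3*y - x*y^3 + 3*x*y*z^2 + 5*x^2*z + 2*y^2*z + z^3 + 2*x*y - 3*z

x^5*y^3*z^2 - x^6*y^2*z - x^4*y^4*z - 2*x^4*y^2*z^3 + x^5*y*z^2 + x^3*y*z^4 + 4*x^4*y^2*z + x^2*y^4*z + 2*x^2*y^2*z^3 + x^5*y + x^3*y^3 - 3*x^3*y*z^2 - x*y*z^4 - x^4*z - 6*x^2*y^2*z - x^2*z^3 - y^2*z^3 - 4*x^3*y - x*y^3 + 3*x*y*z^2 + 5*x^2*z + 2*y^2*z + z^3 + 2*x*y - 3*z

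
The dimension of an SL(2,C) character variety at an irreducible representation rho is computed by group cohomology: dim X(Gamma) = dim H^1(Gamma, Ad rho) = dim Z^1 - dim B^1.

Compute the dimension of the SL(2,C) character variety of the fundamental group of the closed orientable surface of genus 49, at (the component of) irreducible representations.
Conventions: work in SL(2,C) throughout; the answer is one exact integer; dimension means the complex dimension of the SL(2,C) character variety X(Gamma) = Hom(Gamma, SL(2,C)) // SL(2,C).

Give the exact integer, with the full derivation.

288

The genus-49 surface group: 2g = 98 generators, one relator prod [a_i, b_i].
Before the relator condition, cocycle space has dim 3*98 = 294.
H^2 = coker(d_2) is dual to H^0 = 0 at irreducible rho (Poincare duality), so d_2 is onto: dim Z^1 = 291.
Coboundaries contribute dim B^1 = 3 (injective at irreducible rho).
dim H^1 = 291 - 3 = 288 = dim X.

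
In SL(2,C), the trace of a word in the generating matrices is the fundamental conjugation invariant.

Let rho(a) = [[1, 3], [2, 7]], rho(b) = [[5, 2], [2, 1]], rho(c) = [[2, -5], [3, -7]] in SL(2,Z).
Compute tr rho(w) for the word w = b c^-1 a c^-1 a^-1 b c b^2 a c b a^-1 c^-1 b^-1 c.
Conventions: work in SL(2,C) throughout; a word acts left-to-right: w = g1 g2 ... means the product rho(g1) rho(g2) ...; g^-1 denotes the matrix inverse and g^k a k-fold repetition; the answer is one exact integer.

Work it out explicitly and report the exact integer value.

rho(b) = [[5, 2], [2, 1]]
... * rho(c^-1) = [[-7, 5], [-3, 2]]  ->  [[-41, 29], [-17, 12]]
... * rho(a) = [[1, 3], [2, 7]]  ->  [[17, 80], [7, 33]]
... * rho(c^-1) = [[-7, 5], [-3, 2]]  ->  [[-359, 245], [-148, 101]]
... * rho(a^-1) = [[7, -3], [-2, 1]]  ->  [[-3003, 1322], [-1238, 545]]
... * rho(b) = [[5, 2], [2, 1]]  ->  [[-12371, -4684], [-5100, -1931]]
... * rho(c) = [[2, -5], [3, -7]]  ->  [[-38794, 94643], [-15993, 39017]]
... * rho(b) = [[5, 2], [2, 1]]  ->  [[-4684, 17055], [-1931, 7031]]
... * rho(b) = [[5, 2], [2, 1]]  ->  [[10690, 7687], [4407, 3169]]
... * rho(a) = [[1, 3], [2, 7]]  ->  [[26064, 85879], [10745, 35404]]
... * rho(c) = [[2, -5], [3, -7]]  ->  [[309765, -731473], [127702, -301553]]
... * rho(b) = [[5, 2], [2, 1]]  ->  [[85879, -111943], [35404, -46149]]
... * rho(a^-1) = [[7, -3], [-2, 1]]  ->  [[825039, -369580], [340126, -152361]]
... * rho(c^-1) = [[-7, 5], [-3, 2]]  ->  [[-4666533, 3386035], [-1923799, 1395908]]
... * rho(b^-1) = [[1, -2], [-2, 5]]  ->  [[-11438603, 26263241], [-4715615, 10827138]]
... * rho(c) = [[2, -5], [3, -7]]  ->  [[55912517, -126649672], [23050184, -52211891]]
tr = 55912517 + -52211891 = 3700626

3700626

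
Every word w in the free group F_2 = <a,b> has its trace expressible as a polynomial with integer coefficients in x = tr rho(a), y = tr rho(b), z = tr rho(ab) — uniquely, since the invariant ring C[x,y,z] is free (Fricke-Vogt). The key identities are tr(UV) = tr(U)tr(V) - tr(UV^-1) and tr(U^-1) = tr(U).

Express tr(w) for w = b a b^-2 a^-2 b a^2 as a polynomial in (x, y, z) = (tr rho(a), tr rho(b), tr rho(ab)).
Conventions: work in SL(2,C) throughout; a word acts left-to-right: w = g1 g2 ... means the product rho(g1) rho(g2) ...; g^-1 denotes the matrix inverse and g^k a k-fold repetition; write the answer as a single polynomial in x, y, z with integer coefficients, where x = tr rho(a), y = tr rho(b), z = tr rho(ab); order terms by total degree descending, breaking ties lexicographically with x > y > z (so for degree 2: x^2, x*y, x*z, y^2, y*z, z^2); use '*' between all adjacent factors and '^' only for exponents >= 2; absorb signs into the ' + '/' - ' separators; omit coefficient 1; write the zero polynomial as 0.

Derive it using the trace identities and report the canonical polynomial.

and trace(a b a) = trace(a) * trace(b a) - trace(b) = x*z - y
trace(a^2 b a) = trace(a) * trace(a b a) - trace(a b) = x^2*z - x*y - z
next, trace(b a b a) = trace(a b) * trace(a b) - trace(1)   [split at repeated a] = z^2 - 2
next, trace(b a b) = trace(b) * trace(a b) - trace(a) = y*z - x
trace(b a^2 b a) = trace(a) * trace(b a b a) - trace(b a b) = x*z^2 - y*z - x
and trace(a^2) = trace(a) * trace(a) - trace(1) = x^2 - 2
next, trace(b a^2 b) = trace(b) * trace(a^2 b) - trace(a^2) = x*y*z - x^2 - y^2 + 2
trace(a b a^2 b a) = trace(a) * trace(b a^2 b a) - trace(b a^2 b) = x^2*z^2 - 2*x*y*z + y^2 - 2
next, trace(b a b a b a) = trace(a b) * trace(a b a b) - trace(a^-1 b^-1)   [split at repeated a] = z^3 - 3*z
trace(b a b a b) = trace(b) * trace(a b a b) - trace(a b a) = y*z^2 - x*z - y
trace(a b a^2 b a b) = trace(a) * trace(b a b a b a) - trace(b a b a b) = x*z^3 - y*z^2 - 2*x*z + y
trace(b a^2 b a b^-1 a) = trace(a b a^2 b a) * trace(b) - trace(a b a^2 b a b) = x^2*y*z^2 - 2*x*y^2*z - x*z^3 + y^3 + y*z^2 + 2*x*z - 3*y
trace(b^-1 a^-1 b a^2 b a) = trace(b a^2 b a b^-1) * trace(a) - trace(b a^2 b a b^-1 a) = -x^2*y*z^2 + x^3*z + 2*x*y^2*z + x*z^3 - x^2*y - y^3 - y*z^2 - 3*x*z + 3*y
next, trace(b a^2 b a b^-2 a^-1) = trace(b^-1 a^-1 b a^2 b a) * trace(b) - trace(b^-1 a^-1 b a^2 b a b) = -x^2*y^2*z^2 + x^3*y*z + 2*x*y^3*z + x*y*z^3 - x^2*y^2 - y^4 - y^2*z^2 - 4*x*y*z + x^2 + 4*y^2 - 2
next, trace(a^2 b a b^-1) = trace(a^2 b a) * trace(b) - trace(a^2 b a b) = x^2*y*z - x*y^2 - x*z^2 + x
and trace(b a b^-2 a^-2 b a^2) = trace(b a^2 b a b^-2 a^-1) * trace(a) - trace(b a^2 b a b^-2) = -x^3*y^2*z^2 + x^4*y*z + 2*x^2*y^3*z + x^2*y*z^3 - x^3*y^2 - x*y^4 - x*y^2*z^2 - 5*x^2*y*z + x^3 + 5*x*y^2 + x*z^2 - 3*x

-x^3*y^2*z^2 + x^4*y*z + 2*x^2*y^3*z + x^2*y*z^3 - x^3*y^2 - x*y^4 - x*y^2*z^2 - 5*x^2*y*z + x^3 + 5*x*y^2 + x*z^2 - 3*x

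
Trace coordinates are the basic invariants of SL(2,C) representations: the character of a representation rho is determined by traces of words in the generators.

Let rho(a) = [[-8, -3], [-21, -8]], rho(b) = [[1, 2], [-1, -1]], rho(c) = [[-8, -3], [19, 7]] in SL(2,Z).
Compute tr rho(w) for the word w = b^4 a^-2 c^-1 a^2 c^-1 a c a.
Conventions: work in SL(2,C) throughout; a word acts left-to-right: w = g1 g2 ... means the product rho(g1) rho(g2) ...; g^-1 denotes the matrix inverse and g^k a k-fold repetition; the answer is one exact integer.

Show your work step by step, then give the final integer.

rho(b) = [[1, 2], [-1, -1]]
... * rho(b) = [[1, 2], [-1, -1]]  ->  [[-1, 0], [0, -1]]
... * rho(b) = [[1, 2], [-1, -1]]  ->  [[-1, -2], [1, 1]]
... * rho(b) = [[1, 2], [-1, -1]]  ->  [[1, 0], [0, 1]]
... * rho(a^-1) = [[-8, 3], [21, -8]]  ->  [[-8, 3], [21, -8]]
... * rho(a^-1) = [[-8, 3], [21, -8]]  ->  [[127, -48], [-336, 127]]
... * rho(c^-1) = [[7, 3], [-19, -8]]  ->  [[1801, 765], [-4765, -2024]]
... * rho(a) = [[-8, -3], [-21, -8]]  ->  [[-30473, -11523], [80624, 30487]]
... * rho(a) = [[-8, -3], [-21, -8]]  ->  [[485767, 183603], [-1285219, -485768]]
... * rho(c^-1) = [[7, 3], [-19, -8]]  ->  [[-88088, -11523], [233059, 30487]]
... * rho(a) = [[-8, -3], [-21, -8]]  ->  [[946687, 356448], [-2504699, -943073]]
... * rho(c) = [[-8, -3], [19, 7]]  ->  [[-800984, -344925], [2119205, 912586]]
... * rho(a) = [[-8, -3], [-21, -8]]  ->  [[13651297, 5162352], [-36117946, -13658303]]
tr = 13651297 + -13658303 = -7006

-7006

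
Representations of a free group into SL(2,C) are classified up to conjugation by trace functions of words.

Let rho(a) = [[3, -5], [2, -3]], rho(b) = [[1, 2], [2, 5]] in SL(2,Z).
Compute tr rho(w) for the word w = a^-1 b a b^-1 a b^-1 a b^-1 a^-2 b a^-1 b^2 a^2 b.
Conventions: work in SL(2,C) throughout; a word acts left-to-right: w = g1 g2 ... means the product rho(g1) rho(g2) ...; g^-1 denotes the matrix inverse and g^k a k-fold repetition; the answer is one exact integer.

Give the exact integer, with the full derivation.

rho(a^-1) = [[-3, 5], [-2, 3]]
... * rho(b) = [[1, 2], [2, 5]]  ->  [[7, 19], [4, 11]]
... * rho(a) = [[3, -5], [2, -3]]  ->  [[59, -92], [34, -53]]
... * rho(b^-1) = [[5, -2], [-2, 1]]  ->  [[479, -210], [276, -121]]
... * rho(a) = [[3, -5], [2, -3]]  ->  [[1017, -1765], [586, -1017]]
... * rho(b^-1) = [[5, -2], [-2, 1]]  ->  [[8615, -3799], [4964, -2189]]
... * rho(a) = [[3, -5], [2, -3]]  ->  [[18247, -31678], [10514, -18253]]
... * rho(b^-1) = [[5, -2], [-2, 1]]  ->  [[154591, -68172], [89076, -39281]]
... * rho(a^-1) = [[-3, 5], [-2, 3]]  ->  [[-327429, 568439], [-188666, 327537]]
... * rho(a^-1) = [[-3, 5], [-2, 3]]  ->  [[-154591, 68172], [-89076, 39281]]
... * rho(b) = [[1, 2], [2, 5]]  ->  [[-18247, 31678], [-10514, 18253]]
... * rho(a^-1) = [[-3, 5], [-2, 3]]  ->  [[-8615, 3799], [-4964, 2189]]
... * rho(b) = [[1, 2], [2, 5]]  ->  [[-1017, 1765], [-586, 1017]]
... * rho(b) = [[1, 2], [2, 5]]  ->  [[2513, 6791], [1448, 3913]]
... * rho(a) = [[3, -5], [2, -3]]  ->  [[21121, -32938], [12170, -18979]]
... * rho(a) = [[3, -5], [2, -3]]  ->  [[-2513, -6791], [-1448, -3913]]
... * rho(b) = [[1, 2], [2, 5]]  ->  [[-16095, -38981], [-9274, -22461]]
tr = -16095 + -22461 = -38556

-38556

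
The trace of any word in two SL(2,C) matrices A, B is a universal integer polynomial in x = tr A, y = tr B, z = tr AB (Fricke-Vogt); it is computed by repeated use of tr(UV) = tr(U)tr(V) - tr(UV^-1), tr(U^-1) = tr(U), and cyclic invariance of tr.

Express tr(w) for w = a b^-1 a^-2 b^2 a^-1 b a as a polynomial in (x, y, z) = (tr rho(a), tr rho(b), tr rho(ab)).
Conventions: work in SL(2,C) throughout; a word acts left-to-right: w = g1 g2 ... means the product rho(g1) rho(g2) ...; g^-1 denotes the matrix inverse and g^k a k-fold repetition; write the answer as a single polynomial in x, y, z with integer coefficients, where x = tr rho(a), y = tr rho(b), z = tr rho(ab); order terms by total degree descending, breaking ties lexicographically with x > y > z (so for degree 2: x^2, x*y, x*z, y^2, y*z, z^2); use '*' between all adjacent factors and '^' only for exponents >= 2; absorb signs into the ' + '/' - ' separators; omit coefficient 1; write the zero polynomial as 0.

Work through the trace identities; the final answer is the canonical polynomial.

use: tr(b a b) = tr(b) * tr(a b) - tr(a) = y*z - x
tr(b^3 a) = tr(b) * tr(b a b) - tr(b a) = y^2*z - x*y - z
tr(b^4 a) = tr(b) * tr(b a b^2) - tr(b a b) = y^3*z - x*y^2 - 2*y*z + x
tr(b^2) = tr(b) * tr(b) - tr(1) = y^2 - 2
tr(b^3) = tr(b) * tr(b^2) - tr(b) = y^3 - 3*y
tr(b^4) = tr(b) * tr(b^3) - tr(b^2) = y^4 - 4*y^2 + 2
apply: tr(b^3 a^2 b) = tr(a) * tr(b^4 a) - tr(b^4) = x*y^3*z - x^2*y^2 - y^4 - 2*x*y*z + x^2 + 4*y^2 - 2
apply: tr(a b a b) = tr(b a) * tr(b a) - tr(1)   [split at repeated b] = z^2 - 2
use: tr(a b a) = tr(a) * tr(b a) - tr(b) = x*z - y
tr(b a b^2 a) = tr(b) * tr(a b a b) - tr(a b a) = y*z^2 - x*z - y
tr(b a^2 b a b) = tr(a) * tr(b a b^2 a) - tr(b a b^2) = x*y*z^2 - x^2*z - y^2*z + z
apply: tr(b a^2 b a) = tr(a) * tr(b a b a) - tr(b a b) = x*z^2 - y*z - x
tr(b^3 a^2 b a) = tr(b) * tr(b a^2 b a b) - tr(b a^2 b a) = x*y^2*z^2 - x^2*y*z - y^3*z - x*z^2 + 2*y*z + x
tr(a^-1 b^3 a^2 b) = tr(b^3 a^2 b) * tr(a) - tr(b^3 a^2 b a) = x^2*y^3*z - x^3*y^2 - x*y^4 - x*y^2*z^2 - x^2*y*z + y^3*z + x^3 + 4*x*y^2 + x*z^2 - 2*y*z - 3*x
tr(b a^2 b^-1 a^-1 b^2) = tr(a^-1 b^3 a^2) * tr(b) - tr(a^-1 b^3 a^2 b) = -x^2*y^3*z + x^3*y^2 + x*y^4 + x*y^2*z^2 + x^2*y*z - x^3 - 5*x*y^2 - x*z^2 + y*z + 3*x
use: tr(a b a^2) = tr(a) * tr(b a^2) - tr(b a) = x^2*z - x*y - z
use: tr(b^2 a b a^2) = tr(b) * tr(a b a^2 b) - tr(a b a^2) = x*y*z^2 - x^2*z - y^2*z + z
tr(a b^2 a b a^2) = tr(a) * tr(b^2 a b a^2) - tr(b^2 a b a) = x^2*y*z^2 - x^3*z - x*y^2*z - y*z^2 + 2*x*z + y
apply: tr(b a b a b a) = tr(a b a b) * tr(a b) - tr(b a)   [split at repeated a] = z^3 - 3*z
tr(a b a^2 b a b) = tr(a) * tr(b a b a b a) - tr(b a b a b) = x*z^3 - y*z^2 - 2*x*z + y
tr(a^2) = tr(a) * tr(a) - tr(1) = x^2 - 2
apply: tr(b a^2 b) = tr(b) * tr(a^2 b) - tr(a^2) = x*y*z - x^2 - y^2 + 2
use: tr(a b a^2 b a) = tr(a) * tr(b a^2 b a) - tr(b a^2 b) = x^2*z^2 - 2*x*y*z + y^2 - 2
tr(a b^2 a b a^2 b) = tr(b) * tr(a b a^2 b a b) - tr(a b a^2 b a) = x*y*z^3 - x^2*z^2 - y^2*z^2 + 2
tr(b^2 a b a^2 b^-1 a) = tr(a b^2 a b a^2) * tr(b) - tr(a b^2 a b a^2 b) = x^2*y^2*z^2 - x^3*y*z - x*y^3*z - x*y*z^3 + x^2*z^2 + 2*x*y*z + y^2 - 2
tr(b a^2 b^-1 a^-1 b^2 a) = tr(b^2 a b a^2 b^-1) * tr(a) - tr(b^2 a b a^2 b^-1 a) = -x^2*y^2*z^2 + x^3*y*z + x*y^3*z + x*y*z^3 - 3*x*y*z - x^2 - y^2 + 2
apply: tr(b^2 a^-1 b a^2 b^-1 a^-1) = tr(b a^2 b^-1 a^-1 b^2) * tr(a) - tr(b a^2 b^-1 a^-1 b^2 a) = -x^3*y^3*z + x^4*y^2 + x^2*y^4 + 2*x^2*y^2*z^2 - x*y^3*z - x*y*z^3 - x^4 - 5*x^2*y^2 - x^2*z^2 + 4*x*y*z + 4*x^2 + y^2 - 2
use: tr(b a^-1 b a^2) = tr(b a^2 b) * tr(a) - tr(b a^2 b a) = x^2*y*z - x^3 - x*y^2 - x*z^2 + y*z + 3*x
use: tr(a b^-1 a^-2 b^2 a^-1 b a) = tr(b^2 a^-1 b a^2 b^-1 a^-1) * tr(a) - tr(b^2 a^-1 b a^2 b^-1) = -x^4*y^3*z + x^5*y^2 + x^3*y^4 + 2*x^3*y^2*z^2 - x^2*y^3*z - x^2*y*z^3 - x^5 - 5*x^3*y^2 - x^3*z^2 + 3*x^2*y*z + 5*x^3 + 2*x*y^2 + x*z^2 - y*z - 5*x

-x^4*y^3*z + x^5*y^2 + x^3*y^4 + 2*x^3*y^2*z^2 - x^2*y^3*z - x^2*y*z^3 - x^5 - 5*x^3*y^2 - x^3*z^2 + 3*x^2*y*z + 5*x^3 + 2*x*y^2 + x*z^2 - y*z - 5*x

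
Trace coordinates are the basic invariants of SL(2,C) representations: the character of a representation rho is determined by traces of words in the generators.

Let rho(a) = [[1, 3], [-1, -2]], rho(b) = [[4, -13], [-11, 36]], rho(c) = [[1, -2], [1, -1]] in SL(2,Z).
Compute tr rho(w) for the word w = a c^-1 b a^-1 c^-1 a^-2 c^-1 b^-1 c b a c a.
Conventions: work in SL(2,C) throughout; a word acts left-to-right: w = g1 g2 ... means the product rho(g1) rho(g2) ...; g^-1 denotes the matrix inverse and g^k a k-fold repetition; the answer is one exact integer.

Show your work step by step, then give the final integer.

rho(a) = [[1, 3], [-1, -2]]
... * rho(c^-1) = [[-1, 2], [-1, 1]]  ->  [[-4, 5], [3, -4]]
... * rho(b) = [[4, -13], [-11, 36]]  ->  [[-71, 232], [56, -183]]
... * rho(a^-1) = [[-2, -3], [1, 1]]  ->  [[374, 445], [-295, -351]]
... * rho(c^-1) = [[-1, 2], [-1, 1]]  ->  [[-819, 1193], [646, -941]]
... * rho(a^-1) = [[-2, -3], [1, 1]]  ->  [[2831, 3650], [-2233, -2879]]
... * rho(a^-1) = [[-2, -3], [1, 1]]  ->  [[-2012, -4843], [1587, 3820]]
... * rho(c^-1) = [[-1, 2], [-1, 1]]  ->  [[6855, -8867], [-5407, 6994]]
... * rho(b^-1) = [[36, 13], [11, 4]]  ->  [[149243, 53647], [-117718, -42315]]
... * rho(c) = [[1, -2], [1, -1]]  ->  [[202890, -352133], [-160033, 277751]]
... * rho(b) = [[4, -13], [-11, 36]]  ->  [[4685023, -15314358], [-3695393, 12079465]]
... * rho(a) = [[1, 3], [-1, -2]]  ->  [[19999381, 44683785], [-15774858, -35245109]]
... * rho(c) = [[1, -2], [1, -1]]  ->  [[64683166, -84682547], [-51019967, 66794825]]
... * rho(a) = [[1, 3], [-1, -2]]  ->  [[149365713, 363414592], [-117814792, -286649551]]
tr = 149365713 + -286649551 = -137283838

-137283838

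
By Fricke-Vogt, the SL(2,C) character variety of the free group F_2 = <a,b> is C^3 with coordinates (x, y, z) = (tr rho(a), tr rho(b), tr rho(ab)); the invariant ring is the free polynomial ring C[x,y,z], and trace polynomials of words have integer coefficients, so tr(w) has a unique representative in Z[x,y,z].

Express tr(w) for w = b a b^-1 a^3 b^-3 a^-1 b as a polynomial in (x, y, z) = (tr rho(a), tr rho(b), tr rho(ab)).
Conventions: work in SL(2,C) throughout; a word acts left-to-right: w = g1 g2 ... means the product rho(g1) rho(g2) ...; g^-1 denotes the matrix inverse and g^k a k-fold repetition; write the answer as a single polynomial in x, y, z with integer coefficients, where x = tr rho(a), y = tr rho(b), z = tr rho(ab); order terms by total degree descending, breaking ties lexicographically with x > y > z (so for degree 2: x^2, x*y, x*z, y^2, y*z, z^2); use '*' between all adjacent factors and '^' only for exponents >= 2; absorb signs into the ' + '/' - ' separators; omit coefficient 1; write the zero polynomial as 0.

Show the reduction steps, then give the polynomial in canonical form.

-x^4*y^5*z + x^5*y^4 + x^3*y^6 + 2*x^3*y^4*z^2 + x^2*y^5*z - x^2*y^3*z^3 - x^5*y^2 - 7*x^3*y^4 - 2*x^3*y^2*z^2 - 2*x*y^6 - 3*x*y^4*z^2 + x^4*y*z + 3*x^2*y^3*z + x^2*y*z^3 + y^5*z + y^3*z^3 + 8*x^3*y^2 + 11*x*y^4 + 4*x*y^2*z^2 - 6*x^2*y*z - 5*y^3*z - y*z^3 - x^3 - 14*x*y^2 + 5*y*z + 3*x

tr(a b a) = tr(a) tr(b a) - tr(b)   [square of a] = x*z - y
tr(a^3 b) = tr(a) tr(a b a) - tr(a b)   [square of a] = x^2*z - x*y - z
tr(a^2) = tr(a) tr(a) - tr(1)   [square of a] = x^2 - 2
tr(a^3) = tr(a) tr(a^2) - tr(a)   [square of a] = x^3 - 3*x
tr(b^2 a^3) = tr(b) tr(a^3 b) - tr(a^3)   [square of b] = x^2*y*z - x^3 - x*y^2 - y*z + 3*x
tr(b^3 a^3) = tr(b) tr(b a^3 b) - tr(b a^3)   [square of b] = x^2*y^2*z - x^3*y - x*y^3 - x^2*z - y^2*z + 4*x*y + z
tr(b a b) = tr(b) tr(a b) - tr(a)   [square of b] = y*z - x
tr(b^3 a) = tr(b) tr(b a b) - tr(b a)   [square of b] = y^2*z - x*y - z
tr(b^2) = tr(b) tr(b) - tr(1)   [square of b] = y^2 - 2
tr(b^3) = tr(b) tr(b^2) - tr(b)   [square of b] = y^3 - 3*y
tr(b^3 a^2) = tr(a) tr(b^3 a) - tr(b^3)   [square of a] = x*y^2*z - x^2*y - y^3 - x*z + 3*y
tr(b^2 a^4 b) = tr(a) tr(b^3 a^3) - tr(b^3 a^2)   [square of a] = x^3*y^2*z - x^4*y - x^2*y^3 - x^3*z - 2*x*y^2*z + 5*x^2*y + y^3 + 2*x*z - 3*y
tr(b a b a) = tr(a b) tr(a b) - tr(1)   [split at a repeated a] = z^2 - 2
tr(a^2 b a b) = tr(a) tr(b a b a) - tr(b a b)   [square of a] = x*z^2 - y*z - x
tr(b a b^2 a^2) = tr(b) tr(a^2 b a b) - tr(a^2 b a)   [square of b] = x*y*z^2 - x^2*z - y^2*z + z
tr(b a b^2 a) = tr(b) tr(a b a b) - tr(a b a)   [square of b] = y*z^2 - x*z - y
tr(b a b^2 a^3) = tr(a) tr(b a b^2 a^2) - tr(b a b^2 a)   [square of a] = x^2*y*z^2 - x^3*z - x*y^2*z - y*z^2 + 2*x*z + y
tr(b^2 a^4 b a) = tr(a) tr(b a b^2 a^3) - tr(b a b^2 a^2)   [square of a] = x^3*y*z^2 - x^4*z - x^2*y^2*z - 2*x*y*z^2 + 3*x^2*z + y^2*z + x*y - z
tr(a^-1 b^2 a^4 b) = tr(b^2 a^4 b) tr(a) - tr(b^2 a^4 b a)   [inverse elimination on a] = x^4*y^2*z - x^5*y - x^3*y^3 - x^3*y*z^2 - x^2*y^2*z + 5*x^3*y + x*y^3 + 2*x*y*z^2 - x^2*z - y^2*z - 4*x*y + z
tr(a^3 b^-1 a^-1 b^2 a) = tr(a^-1 b^2 a^4) tr(b) - tr(a^-1 b^2 a^4 b)   [inverse elimination on b] = -x^4*y^2*z + x^5*y + x^3*y^3 + x^3*y*z^2 + 2*x^2*y^2*z - 6*x^3*y - 2*x*y^3 - 2*x*y*z^2 + x^2*z + 7*x*y - z
tr(b^2 a b a^2) = tr(b) tr(a b a^2 b) - tr(a b a^2)   [square of b] = x*y*z^2 - x^2*z - y^2*z + z
tr(b a b a^3 b) = tr(a) tr(a b^2 a b a) - tr(a b^2 a b)   [square of a] = x^2*y*z^2 - x^3*z - x*y^2*z - y*z^2 + 2*x*z + y
tr(b a b a^3) = tr(a) tr(b a b a^2) - tr(b a b a)   [square of a] = x^2*z^2 - x*y*z - x^2 - z^2 + 2
tr(b^2 a b a^3 b) = tr(b) tr(b a b a^3 b) - tr(b a b a^3)   [square of b] = x^2*y^2*z^2 - x^3*y*z - x*y^3*z - x^2*z^2 - y^2*z^2 + 3*x*y*z + x^2 + y^2 + z^2 - 2
tr(a b a b a b) = tr(a b) tr(a b a b) - tr(a^-1 b^-1)   [split at a repeated a] = z^3 - 3*z
tr(b a b^2 a b a) = tr(b) tr(a b a b a b) - tr(a b a b a)   [square of b] = y*z^3 - x*z^2 - 2*y*z + x
tr(a b^2 a) = tr(a) tr(b^2 a) - tr(b^2)   [square of a] = x*y*z - x^2 - y^2 + 2
tr(b a b^2 a b) = tr(b) tr(a b^2 a b) - tr(a b^2 a)   [square of b] = y^2*z^2 - 2*x*y*z + x^2 - 2
tr(b a b^2 a b a^2) = tr(a) tr(b a b^2 a b a) - tr(b a b^2 a b)   [square of a] = x*y*z^3 - x^2*z^2 - y^2*z^2 + 2
tr(b^2 a b a^3 b a) = tr(a) tr(b a b^2 a b a^2) - tr(b a b^2 a b a)   [square of a] = x^2*y*z^3 - x^3*z^2 - x*y^2*z^2 - y*z^3 + x*z^2 + 2*y*z + x
tr(a^-1 b^2 a b a^3 b) = tr(b^2 a b a^3 b) tr(a) - tr(b^2 a b a^3 b a)   [inverse elimination on a] = x^3*y^2*z^2 - x^4*y*z - x^2*y^3*z - x^2*y*z^3 + 3*x^2*y*z + y*z^3 + x^3 + x*y^2 - 2*y*z - 3*x
tr(a^3 b^-1 a^-1 b^2 a b) = tr(a^-1 b^2 a b a^3) tr(b) - tr(a^-1 b^2 a b a^3 b)   [inverse elimination on b] = -x^3*y^2*z^2 + x^4*y*z + x^2*y^3*z + x^2*y*z^3 + x*y^2*z^2 - 4*x^2*y*z - y^3*z - y*z^3 - x^3 - x*y^2 + 3*y*z + 3*x
tr(a^-1 b^2 a b^-1 a^3 b^-1) = tr(a^3 b^-1 a^-1 b^2 a) tr(b) - tr(a^3 b^-1 a^-1 b^2 a b)   [inverse elimination on b] = -x^4*y^3*z + x^5*y^2 + x^3*y^4 + 2*x^3*y^2*z^2 - x^4*y*z + x^2*y^3*z - x^2*y*z^3 - 6*x^3*y^2 - 2*x*y^4 - 3*x*y^2*z^2 + 5*x^2*y*z + y^3*z + y*z^3 + x^3 + 8*x*y^2 - 4*y*z - 3*x
tr(b^2 a b^-1 a^2) = tr(a^2 b^2 a) tr(b) - tr(a^2 b^2 a b)   [inverse elimination on b] = x^2*y^2*z - x^3*y - x*y^3 - x*y*z^2 + x^2*z + 3*x*y - z
tr(a^-1 b^2 a b^-1 a^3 b^-2) = tr(a^-1 b^2 a b^-1 a^3 b^-1) tr(b) - tr(a^-1 b^2 a b^-1 a^3)   [inverse elimination on b] = -x^4*y^4*z + x^5*y^3 + x^3*y^5 + 2*x^3*y^3*z^2 - x^4*y^2*z + x^2*y^4*z - x^2*y^2*z^3 - 6*x^3*y^3 - 2*x*y^5 - 3*x*y^3*z^2 + 4*x^2*y^2*z + y^4*z + y^2*z^3 + 2*x^3*y + 9*x*y^3 + x*y*z^2 - x^2*z - 4*y^2*z - 6*x*y + z
tr(b a b^-1 a^3 b^-3 a^-1 b) = tr(a^-1 b^2 a b^-1 a^3 b^-2) tr(b) - tr(a^-1 b^2 a b^-1 a^3 b^-1)   [inverse elimination on b] = -x^4*y^5*z + x^5*y^4 + x^3*y^6 + 2*x^3*y^4*z^2 + x^2*y^5*z - x^2*y^3*z^3 - x^5*y^2 - 7*x^3*y^4 - 2*x^3*y^2*z^2 - 2*x*y^6 - 3*x*y^4*z^2 + x^4*y*z + 3*x^2*y^3*z + x^2*y*z^3 + y^5*z + y^3*z^3 + 8*x^3*y^2 + 11*x*y^4 + 4*x*y^2*z^2 - 6*x^2*y*z - 5*y^3*z - y*z^3 - x^3 - 14*x*y^2 + 5*y*z + 3*x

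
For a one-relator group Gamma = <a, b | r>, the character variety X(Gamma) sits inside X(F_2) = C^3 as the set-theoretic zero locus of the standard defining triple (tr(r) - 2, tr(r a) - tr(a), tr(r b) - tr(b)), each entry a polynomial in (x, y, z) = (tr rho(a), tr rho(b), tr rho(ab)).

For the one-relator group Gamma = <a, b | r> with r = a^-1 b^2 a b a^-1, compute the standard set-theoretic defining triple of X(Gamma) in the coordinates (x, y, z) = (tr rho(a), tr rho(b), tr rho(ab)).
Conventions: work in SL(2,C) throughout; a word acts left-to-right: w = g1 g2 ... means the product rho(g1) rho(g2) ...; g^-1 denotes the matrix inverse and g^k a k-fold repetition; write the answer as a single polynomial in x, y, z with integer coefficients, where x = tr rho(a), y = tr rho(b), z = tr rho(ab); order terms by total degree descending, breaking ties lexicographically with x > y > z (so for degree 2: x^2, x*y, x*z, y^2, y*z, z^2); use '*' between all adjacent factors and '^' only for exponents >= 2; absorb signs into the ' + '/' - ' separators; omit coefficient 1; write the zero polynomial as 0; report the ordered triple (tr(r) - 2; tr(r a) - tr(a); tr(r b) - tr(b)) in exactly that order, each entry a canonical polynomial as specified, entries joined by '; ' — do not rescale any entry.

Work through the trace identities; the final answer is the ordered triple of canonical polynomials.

x^2*y^2*z - x^3*y - x*y*z^2 - y^2*z + 2*x*y + z - 2; x*y^2*z - x^2*y - y*z^2 - x + y; x^2*y^3*z - x^3*y^2 - 2*x*y^2*z^2 + x^2*y*z + y*z^3 + x*y^2 - 2*y*z + x - y

reduce: tr(b a b) = tr(b) tr(a b) - tr(a) = y*z - x
so tr(b^2 a b) = tr(b) tr(b a b) - tr(b a) = y^2*z - x*y - z
tr(a b a b) = tr(a b) tr(a b) - tr(1)   [split at repeated a] = z^2 - 2
reduce: tr(a b a) = tr(a) tr(b a) - tr(b) = x*z - y
so tr(b^2 a b a) = tr(b) tr(a b a b) - tr(a b a) = y*z^2 - x*z - y
reduce: tr(b^2 a b a^-1) = tr(b^2 a b) tr(a) - tr(b^2 a b a) = x*y^2*z - x^2*y - y*z^2 + y
tr(a^-1 b^2 a b a^-1) = tr(b^2 a b a^-1) tr(a) - tr(b^2 a b) = x^2*y^2*z - x^3*y - x*y*z^2 - y^2*z + 2*x*y + z
reduce: tr(b^2 a b^2) = tr(b) tr(b a b^2) - tr(b a b) = y^3*z - x*y^2 - 2*y*z + x
reduce: tr(b^2) = tr(b) tr(b) - tr(1) = y^2 - 2
tr(a b^2 a) = tr(a) tr(b^2 a) - tr(b^2) = x*y*z - x^2 - y^2 + 2
tr(b^2 a b^2 a) = tr(b) tr(a b^2 a b) - tr(a b^2 a) = y^2*z^2 - 2*x*y*z + x^2 - 2
tr(b a^-1 b^2 a b) = tr(b^2 a b^2) tr(a) - tr(b^2 a b^2 a) = x*y^3*z - x^2*y^2 - y^2*z^2 + 2
tr(b^2 a b a b) = tr(b) tr(b a b a b) - tr(b a b a) = y^2*z^2 - x*y*z - y^2 - z^2 + 2
so tr(a b a b a b) = tr(b a) tr(b a b a) - tr(b^-1 a^-1)   [split at repeated b] = z^3 - 3*z
so tr(a b a b a) = tr(a) tr(b a b a) - tr(b a b) = x*z^2 - y*z - x
tr(b^2 a b a b a) = tr(b) tr(a b a b a b) - tr(a b a b a) = y*z^3 - x*z^2 - 2*y*z + x
tr(b a^-1 b^2 a b a) = tr(b^2 a b a b) tr(a) - tr(b^2 a b a b a) = x*y^2*z^2 - x^2*y*z - y*z^3 - x*y^2 + 2*y*z + x
tr(a^-1 b^2 a b a^-1 b) = tr(b a^-1 b^2 a b) tr(a) - tr(b a^-1 b^2 a b a) = x^2*y^3*z - x^3*y^2 - 2*x*y^2*z^2 + x^2*y*z + y*z^3 + x*y^2 - 2*y*z + x
assemble the triple (tr(r) - 2; tr(r a) - x; tr(r b) - y)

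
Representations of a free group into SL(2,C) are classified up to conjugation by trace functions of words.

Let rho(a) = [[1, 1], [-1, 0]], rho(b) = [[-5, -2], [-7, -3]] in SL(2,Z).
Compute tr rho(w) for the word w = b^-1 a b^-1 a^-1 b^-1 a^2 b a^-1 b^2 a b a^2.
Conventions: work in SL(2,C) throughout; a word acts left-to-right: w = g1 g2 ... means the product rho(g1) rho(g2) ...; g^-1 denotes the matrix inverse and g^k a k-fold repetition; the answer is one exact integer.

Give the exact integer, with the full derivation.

259372

rho(b^-1) = [[-3, 2], [7, -5]]
... * rho(a) = [[1, 1], [-1, 0]]  ->  [[-5, -3], [12, 7]]
... * rho(b^-1) = [[-3, 2], [7, -5]]  ->  [[-6, 5], [13, -11]]
... * rho(a^-1) = [[0, -1], [1, 1]]  ->  [[5, 11], [-11, -24]]
... * rho(b^-1) = [[-3, 2], [7, -5]]  ->  [[62, -45], [-135, 98]]
... * rho(a) = [[1, 1], [-1, 0]]  ->  [[107, 62], [-233, -135]]
... * rho(a) = [[1, 1], [-1, 0]]  ->  [[45, 107], [-98, -233]]
... * rho(b) = [[-5, -2], [-7, -3]]  ->  [[-974, -411], [2121, 895]]
... * rho(a^-1) = [[0, -1], [1, 1]]  ->  [[-411, 563], [895, -1226]]
... * rho(b) = [[-5, -2], [-7, -3]]  ->  [[-1886, -867], [4107, 1888]]
... * rho(b) = [[-5, -2], [-7, -3]]  ->  [[15499, 6373], [-33751, -13878]]
... * rho(a) = [[1, 1], [-1, 0]]  ->  [[9126, 15499], [-19873, -33751]]
... * rho(b) = [[-5, -2], [-7, -3]]  ->  [[-154123, -64749], [335622, 140999]]
... * rho(a) = [[1, 1], [-1, 0]]  ->  [[-89374, -154123], [194623, 335622]]
... * rho(a) = [[1, 1], [-1, 0]]  ->  [[64749, -89374], [-140999, 194623]]
tr = 64749 + 194623 = 259372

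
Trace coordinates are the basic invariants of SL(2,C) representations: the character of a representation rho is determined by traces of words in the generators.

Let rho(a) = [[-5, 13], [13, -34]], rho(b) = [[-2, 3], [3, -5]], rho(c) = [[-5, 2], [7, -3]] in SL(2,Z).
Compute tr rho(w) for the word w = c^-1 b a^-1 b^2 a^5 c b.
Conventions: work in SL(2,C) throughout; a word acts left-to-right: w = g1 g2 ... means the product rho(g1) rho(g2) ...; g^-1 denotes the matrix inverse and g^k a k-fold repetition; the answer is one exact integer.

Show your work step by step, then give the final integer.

-328153896673

rho(c^-1) = [[-3, -2], [-7, -5]]
... * rho(b) = [[-2, 3], [3, -5]]  ->  [[0, 1], [-1, 4]]
... * rho(a^-1) = [[-34, -13], [-13, -5]]  ->  [[-13, -5], [-18, -7]]
... * rho(b) = [[-2, 3], [3, -5]]  ->  [[11, -14], [15, -19]]
... * rho(b) = [[-2, 3], [3, -5]]  ->  [[-64, 103], [-87, 140]]
... * rho(a) = [[-5, 13], [13, -34]]  ->  [[1659, -4334], [2255, -5891]]
... * rho(a) = [[-5, 13], [13, -34]]  ->  [[-64637, 168923], [-87858, 229609]]
... * rho(a) = [[-5, 13], [13, -34]]  ->  [[2519184, -6583663], [3424207, -8948860]]
... * rho(a) = [[-5, 13], [13, -34]]  ->  [[-98183539, 256593934], [-133456215, 348775931]]
... * rho(a) = [[-5, 13], [13, -34]]  ->  [[3826638837, -10000579763], [5201368178, -13593312449]]
... * rho(c) = [[-5, 2], [7, -3]]  ->  [[-89137252526, 37655016963], [-121160028033, 51182673703]]
... * rho(b) = [[-2, 3], [3, -5]]  ->  [[291239555941, -455686842393], [395868077175, -619393452614]]
tr = 291239555941 + -619393452614 = -328153896673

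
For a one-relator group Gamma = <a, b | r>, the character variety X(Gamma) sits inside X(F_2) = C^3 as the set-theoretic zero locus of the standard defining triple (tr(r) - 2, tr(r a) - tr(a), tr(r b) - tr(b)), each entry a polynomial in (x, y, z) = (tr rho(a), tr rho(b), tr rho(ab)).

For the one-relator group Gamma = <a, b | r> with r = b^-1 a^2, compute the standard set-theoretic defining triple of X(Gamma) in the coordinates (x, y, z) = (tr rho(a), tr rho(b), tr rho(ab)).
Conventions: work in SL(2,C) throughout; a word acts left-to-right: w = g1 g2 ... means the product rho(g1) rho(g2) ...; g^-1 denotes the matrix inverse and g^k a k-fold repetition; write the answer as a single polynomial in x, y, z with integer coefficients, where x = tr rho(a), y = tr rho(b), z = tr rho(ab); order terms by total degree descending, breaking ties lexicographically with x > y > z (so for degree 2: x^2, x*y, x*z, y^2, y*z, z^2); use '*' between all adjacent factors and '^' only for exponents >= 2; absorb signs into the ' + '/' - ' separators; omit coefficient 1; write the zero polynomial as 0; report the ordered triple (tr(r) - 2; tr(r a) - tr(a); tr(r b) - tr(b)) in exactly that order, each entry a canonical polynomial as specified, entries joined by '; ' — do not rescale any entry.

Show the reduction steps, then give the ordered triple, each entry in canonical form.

trace(a^2) = trace(a) trace(a) - trace(1)  (reduce the a square) = x^2 - 2
trace(a^2 b) = trace(a) trace(b a) - trace(b)  (reduce the a square) = x*z - y
trace(b^-1 a^2) = trace(a^2) trace(b) - trace(a^2 b)  (eliminate b^-1) = x^2*y - x*z - y
trace(a^3) = trace(a) trace(a^2) - trace(a) = x^3 - 3*x
trace(a^3 b) = trace(a) trace(b a^2) - trace(b a) = x^2*z - x*y - z
trace(b^-1 a^3) = trace(a^3) trace(b) - trace(a^3 b) = x^3*y - x^2*z - 2*x*y + z
assemble the triple (trace(r) - 2; trace(r a) - x; trace(r b) - y)

x^2*y - x*z - y - 2; x^3*y - x^2*z - 2*x*y - x + z; x^2 - y - 2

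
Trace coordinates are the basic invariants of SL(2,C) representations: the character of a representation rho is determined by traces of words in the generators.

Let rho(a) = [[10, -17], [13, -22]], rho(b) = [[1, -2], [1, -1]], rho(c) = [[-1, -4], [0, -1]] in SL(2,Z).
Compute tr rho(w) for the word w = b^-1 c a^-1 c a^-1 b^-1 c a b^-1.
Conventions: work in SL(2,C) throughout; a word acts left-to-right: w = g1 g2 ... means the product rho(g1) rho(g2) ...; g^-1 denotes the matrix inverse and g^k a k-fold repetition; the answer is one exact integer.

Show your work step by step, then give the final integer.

5841

rho(b^-1) = [[-1, 2], [-1, 1]]
... * rho(c) = [[-1, -4], [0, -1]]  ->  [[1, 2], [1, 3]]
... * rho(a^-1) = [[-22, 17], [-13, 10]]  ->  [[-48, 37], [-61, 47]]
... * rho(c) = [[-1, -4], [0, -1]]  ->  [[48, 155], [61, 197]]
... * rho(a^-1) = [[-22, 17], [-13, 10]]  ->  [[-3071, 2366], [-3903, 3007]]
... * rho(b^-1) = [[-1, 2], [-1, 1]]  ->  [[705, -3776], [896, -4799]]
... * rho(c) = [[-1, -4], [0, -1]]  ->  [[-705, 956], [-896, 1215]]
... * rho(a) = [[10, -17], [13, -22]]  ->  [[5378, -9047], [6835, -11498]]
... * rho(b^-1) = [[-1, 2], [-1, 1]]  ->  [[3669, 1709], [4663, 2172]]
tr = 3669 + 2172 = 5841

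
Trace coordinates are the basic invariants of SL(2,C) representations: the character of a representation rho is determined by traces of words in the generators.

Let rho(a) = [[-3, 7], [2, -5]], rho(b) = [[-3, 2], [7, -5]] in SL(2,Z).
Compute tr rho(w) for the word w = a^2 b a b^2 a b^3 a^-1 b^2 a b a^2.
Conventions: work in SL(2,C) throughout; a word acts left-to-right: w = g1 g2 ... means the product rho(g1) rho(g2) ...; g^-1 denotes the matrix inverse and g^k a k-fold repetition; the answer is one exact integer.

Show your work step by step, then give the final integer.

2656414402010352

rho(a) = [[-3, 7], [2, -5]]
... * rho(a) = [[-3, 7], [2, -5]]  ->  [[23, -56], [-16, 39]]
... * rho(b) = [[-3, 2], [7, -5]]  ->  [[-461, 326], [321, -227]]
... * rho(a) = [[-3, 7], [2, -5]]  ->  [[2035, -4857], [-1417, 3382]]
... * rho(b) = [[-3, 2], [7, -5]]  ->  [[-40104, 28355], [27925, -19744]]
... * rho(b) = [[-3, 2], [7, -5]]  ->  [[318797, -221983], [-221983, 154570]]
... * rho(a) = [[-3, 7], [2, -5]]  ->  [[-1400357, 3341494], [975089, -2326731]]
... * rho(b) = [[-3, 2], [7, -5]]  ->  [[27591529, -19508184], [-19212384, 13583833]]
... * rho(b) = [[-3, 2], [7, -5]]  ->  [[-219331875, 152723978], [152723983, -106343933]]
... * rho(b) = [[-3, 2], [7, -5]]  ->  [[1727063471, -1202283640], [-1202579480, 837167631]]
... * rho(a^-1) = [[-5, -7], [-2, -3]]  ->  [[-6230750075, -8482593377], [4338562138, 5906553467]]
... * rho(b) = [[-3, 2], [7, -5]]  ->  [[-40685903414, 29951466735], [28330187855, -20855643059]]
... * rho(b) = [[-3, 2], [7, -5]]  ->  [[331717977387, -231129140503], [-230980064978, 160938591005]]
... * rho(a) = [[-3, 7], [2, -5]]  ->  [[-1457412213167, 3477671544224], [1014817376944, -2421553409871]]
... * rho(b) = [[-3, 2], [7, -5]]  ->  [[28715937449069, -20303182147454], [-19995325999929, 14137401803243]]
... * rho(a) = [[-3, 7], [2, -5]]  ->  [[-126754176642115, 302527472880753], [88260781606273, -210654291015718]]
... * rho(a) = [[-3, 7], [2, -5]]  ->  [[985317475687851, -2399916600898570], [-686090926850255, 1671096926322501]]
tr = 985317475687851 + 1671096926322501 = 2656414402010352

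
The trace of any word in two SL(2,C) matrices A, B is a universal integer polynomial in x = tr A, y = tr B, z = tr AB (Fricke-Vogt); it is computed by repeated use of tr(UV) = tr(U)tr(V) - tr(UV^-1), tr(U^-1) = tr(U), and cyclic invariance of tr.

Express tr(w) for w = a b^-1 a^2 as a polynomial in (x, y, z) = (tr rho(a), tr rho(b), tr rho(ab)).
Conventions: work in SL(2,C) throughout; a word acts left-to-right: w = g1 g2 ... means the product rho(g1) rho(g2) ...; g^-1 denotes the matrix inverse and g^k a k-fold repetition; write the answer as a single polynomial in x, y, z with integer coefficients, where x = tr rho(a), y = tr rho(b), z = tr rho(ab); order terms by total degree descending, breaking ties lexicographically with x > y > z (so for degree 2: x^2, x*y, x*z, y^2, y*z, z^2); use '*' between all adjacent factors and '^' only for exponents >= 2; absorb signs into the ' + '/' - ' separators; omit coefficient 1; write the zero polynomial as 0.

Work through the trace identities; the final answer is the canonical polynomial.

x^3*y - x^2*z - 2*x*y + z

trace(a^2) = trace(a) * trace(a) - trace(1) = x^2 - 2
trace(a^3) = trace(a) * trace(a^2) - trace(a) = x^3 - 3*x
trace(a b a) = trace(a) * trace(b a) - trace(b) = x*z - y
trace(a^3 b) = trace(a) * trace(a b a) - trace(a b) = x^2*z - x*y - z
trace(a b^-1 a^2) = trace(a^3) * trace(b) - trace(a^3 b) = x^3*y - x^2*z - 2*x*y + z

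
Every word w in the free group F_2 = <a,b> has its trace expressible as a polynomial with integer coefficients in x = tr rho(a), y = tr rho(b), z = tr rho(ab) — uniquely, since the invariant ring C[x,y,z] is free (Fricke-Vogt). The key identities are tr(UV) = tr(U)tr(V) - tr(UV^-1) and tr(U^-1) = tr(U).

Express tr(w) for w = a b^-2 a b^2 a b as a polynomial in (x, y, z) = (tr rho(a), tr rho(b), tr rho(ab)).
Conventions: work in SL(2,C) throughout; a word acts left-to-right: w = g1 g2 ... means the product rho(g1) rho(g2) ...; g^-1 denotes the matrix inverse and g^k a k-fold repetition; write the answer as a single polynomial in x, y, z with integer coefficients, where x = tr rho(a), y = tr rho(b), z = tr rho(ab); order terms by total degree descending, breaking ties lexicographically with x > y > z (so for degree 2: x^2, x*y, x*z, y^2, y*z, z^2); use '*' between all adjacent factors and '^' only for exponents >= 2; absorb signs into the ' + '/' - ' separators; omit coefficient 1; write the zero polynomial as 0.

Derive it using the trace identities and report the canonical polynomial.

next, tr(a b a b) = tr(b a) * tr(b a) - tr(1)   [split at repeated b] = z^2 - 2
next, tr(a b a) = tr(a) * tr(b a) - tr(b) = x*z - y
and tr(b^2 a b a) = tr(b) * tr(a b a b) - tr(a b a) = y*z^2 - x*z - y
and tr(b a b) = tr(b) * tr(a b) - tr(a) = y*z - x
next, tr(b^2 a b) = tr(b) * tr(b a b) - tr(b a) = y^2*z - x*y - z
tr(a b^2 a b a) = tr(a) * tr(b^2 a b a) - tr(b^2 a b) = x*y*z^2 - x^2*z - y^2*z + z
tr(a b a b a b) = tr(b a b a) * tr(b a) - tr(a b)   [split at repeated b] = z^3 - 3*z
next, tr(a b a b a) = tr(a) * tr(b a b a) - tr(b a b) = x*z^2 - y*z - x
tr(a b^2 a b a b) = tr(b) * tr(a b a b a b) - tr(a b a b a) = y*z^3 - x*z^2 - 2*y*z + x
tr(b^-1 a b^2 a b a) = tr(a b^2 a b a) * tr(b) - tr(a b^2 a b a b) = x*y^2*z^2 - x^2*y*z - y^3*z - y*z^3 + x*z^2 + 3*y*z - x
next, tr(a b^-2 a b^2 a b) = tr(b^-1 a b^2 a b a) * tr(b) - tr(b^-1 a b^2 a b a b) = x*y^3*z^2 - x^2*y^2*z - y^4*z - y^2*z^3 + x^2*z + 4*y^2*z - x*y - z

x*y^3*z^2 - x^2*y^2*z - y^4*z - y^2*z^3 + x^2*z + 4*y^2*z - x*y - z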